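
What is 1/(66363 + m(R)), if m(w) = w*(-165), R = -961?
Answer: 1/224928 ≈ 4.4459e-6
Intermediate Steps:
m(w) = -165*w
1/(66363 + m(R)) = 1/(66363 - 165*(-961)) = 1/(66363 + 158565) = 1/224928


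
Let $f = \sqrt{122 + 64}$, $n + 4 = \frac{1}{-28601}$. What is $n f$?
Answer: $- \frac{114405 \sqrt{186}}{28601} \approx -54.553$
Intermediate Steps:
$n = - \frac{114405}{28601}$ ($n = -4 + \frac{1}{-28601} = -4 - \frac{1}{28601} = - \frac{114405}{28601} \approx -4.0$)
$f = \sqrt{186} \approx 13.638$
$n f = - \frac{114405 \sqrt{186}}{28601}$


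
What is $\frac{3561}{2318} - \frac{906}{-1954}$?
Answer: $\frac{4529151}{2264686} \approx 1.9999$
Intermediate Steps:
$\frac{3561}{2318} - \frac{906}{-1954} = 3561 \cdot \frac{1}{2318} - - \frac{453}{977} = \frac{3561}{2318} + \frac{453}{977} = \frac{4529151}{2264686}$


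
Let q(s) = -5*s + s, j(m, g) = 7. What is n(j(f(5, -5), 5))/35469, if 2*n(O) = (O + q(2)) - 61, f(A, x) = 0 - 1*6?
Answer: -31/35469 ≈ -0.00087400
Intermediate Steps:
f(A, x) = -6 (f(A, x) = 0 - 6 = -6)
q(s) = -4*s
n(O) = -69/2 + O/2 (n(O) = ((O - 4*2) - 61)/2 = ((O - 8) - 61)/2 = ((-8 + O) - 61)/2 = (-69 + O)/2 = -69/2 + O/2)
n(j(f(5, -5), 5))/35469 = (-69/2 + (½)*7)/35469 = (-69/2 + 7/2)*(1/35469) = -31*1/35469 = -31/35469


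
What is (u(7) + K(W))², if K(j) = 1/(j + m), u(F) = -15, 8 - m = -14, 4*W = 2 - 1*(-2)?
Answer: 118336/529 ≈ 223.70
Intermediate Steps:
W = 1 (W = (2 - 1*(-2))/4 = (2 + 2)/4 = (¼)*4 = 1)
m = 22 (m = 8 - 1*(-14) = 8 + 14 = 22)
K(j) = 1/(22 + j) (K(j) = 1/(j + 22) = 1/(22 + j))
(u(7) + K(W))² = (-15 + 1/(22 + 1))² = (-15 + 1/23)² = (-344/23)² = 118336/529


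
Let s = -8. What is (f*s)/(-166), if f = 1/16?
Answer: 1/332 ≈ 0.0030120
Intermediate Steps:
f = 1/16 ≈ 0.062500
(f*s)/(-166) = ((1/16)*(-8))/(-166) = -½*(-1/166) = 1/332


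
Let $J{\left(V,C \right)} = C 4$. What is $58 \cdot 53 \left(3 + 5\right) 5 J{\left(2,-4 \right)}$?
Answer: $-1967360$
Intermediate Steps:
$J{\left(V,C \right)} = 4 C$
$58 \cdot 53 \left(3 + 5\right) 5 J{\left(2,-4 \right)} = 58 \cdot 53 \left(3 + 5\right) 5 \cdot 4 \left(-4\right) = 3074 \cdot 8 \cdot 5 \left(-16\right) = 3074 \cdot 40 \left(-16\right) = 3074 \left(-640\right) = -1967360$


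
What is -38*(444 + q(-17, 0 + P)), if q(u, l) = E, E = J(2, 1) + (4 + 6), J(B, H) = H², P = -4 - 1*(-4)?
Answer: -17290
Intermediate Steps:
P = 0 (P = -4 + 4 = 0)
E = 11 (E = 1² + (4 + 6) = 1 + 10 = 11)
q(u, l) = 11
-38*(444 + q(-17, 0 + P)) = -38*(444 + 11) = -38*455 = -17290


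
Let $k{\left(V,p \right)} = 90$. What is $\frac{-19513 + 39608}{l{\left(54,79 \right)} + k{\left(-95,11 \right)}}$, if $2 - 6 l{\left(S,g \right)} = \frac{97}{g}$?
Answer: $\frac{9525030}{42721} \approx 222.96$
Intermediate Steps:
$l{\left(S,g \right)} = \frac{1}{3} - \frac{97}{6 g}$ ($l{\left(S,g \right)} = \frac{1}{3} - \frac{97 \frac{1}{g}}{6} = \frac{1}{3} - \frac{97}{6 g}$)
$\frac{-19513 + 39608}{l{\left(54,79 \right)} + k{\left(-95,11 \right)}} = \frac{-19513 + 39608}{\frac{-97 + 2 \cdot 79}{6 \cdot 79} + 90} = \frac{20095}{\frac{1}{6} \cdot \frac{1}{79} \left(-97 + 158\right) + 90} = \frac{20095}{\frac{1}{6} \cdot \frac{1}{79} \cdot 61 + 90} = \frac{20095}{\frac{61}{474} + 90} = \frac{20095}{\frac{42721}{474}} = 20095 \cdot \frac{474}{42721} = \frac{9525030}{42721}$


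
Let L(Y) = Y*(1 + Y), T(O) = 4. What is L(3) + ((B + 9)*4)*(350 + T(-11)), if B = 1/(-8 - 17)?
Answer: 317484/25 ≈ 12699.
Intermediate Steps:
B = -1/25 (B = 1/(-25) = -1/25 ≈ -0.040000)
L(3) + ((B + 9)*4)*(350 + T(-11)) = 3*(1 + 3) + ((-1/25 + 9)*4)*(350 + 4) = 3*4 + ((224/25)*4)*354 = 12 + (896/25)*354 = 12 + 317184/25 = 317484/25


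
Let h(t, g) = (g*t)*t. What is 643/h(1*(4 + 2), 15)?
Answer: 643/540 ≈ 1.1907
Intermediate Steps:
h(t, g) = g*t**2
643/h(1*(4 + 2), 15) = 643/((15*(1*(4 + 2))**2)) = 643/((15*(1*6)**2)) = 643/((15*6**2)) = 643/((15*36)) = 643/540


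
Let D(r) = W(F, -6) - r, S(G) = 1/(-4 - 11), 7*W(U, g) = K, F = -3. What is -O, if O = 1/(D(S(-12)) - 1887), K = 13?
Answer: 105/197933 ≈ 0.00053048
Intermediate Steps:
W(U, g) = 13/7 (W(U, g) = (1/7)*13 = 13/7)
S(G) = -1/15 (S(G) = 1/(-15) = -1/15)
D(r) = 13/7 - r
O = -105/197933 (O = 1/((13/7 - 1*(-1/15)) - 1887) = 1/((13/7 + 1/15) - 1887) = 1/(202/105 - 1887) = 1/(-197933/105) = -105/197933 ≈ -0.00053048)
-O = -1*(-105/197933) = 105/197933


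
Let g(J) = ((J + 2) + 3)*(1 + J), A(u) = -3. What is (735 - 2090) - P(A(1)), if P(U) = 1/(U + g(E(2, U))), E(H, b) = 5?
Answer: -77236/57 ≈ -1355.0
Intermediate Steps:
g(J) = (1 + J)*(5 + J) (g(J) = ((2 + J) + 3)*(1 + J) = (5 + J)*(1 + J) = (1 + J)*(5 + J))
P(U) = 1/(60 + U) (P(U) = 1/(U + (5 + 5² + 6*5)) = 1/(U + (5 + 25 + 30)) = 1/(U + 60) = 1/(60 + U))
(735 - 2090) - P(A(1)) = (735 - 2090) - 1/(60 - 3) = -1355 - 1/57 = -77236/57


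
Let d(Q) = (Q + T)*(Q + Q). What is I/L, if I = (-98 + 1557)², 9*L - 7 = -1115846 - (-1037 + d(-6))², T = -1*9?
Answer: -19158129/1850288 ≈ -10.354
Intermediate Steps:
T = -9
d(Q) = 2*Q*(-9 + Q) (d(Q) = (Q - 9)*(Q + Q) = (-9 + Q)*(2*Q) = 2*Q*(-9 + Q))
L = -1850288/9 (L = 7/9 + (-1115846 - (-1037 + 2*(-6)*(-9 - 6))²)/9 = 7/9 + (-1115846 - (-1037 + 2*(-6)*(-15))²)/9 = 7/9 + (-1115846 - (-1037 + 180)²)/9 = 7/9 + (-1115846 - 1*(-857)²)/9 = 7/9 + (-1115846 - 1*734449)/9 = 7/9 + (-1115846 - 734449)/9 = 7/9 + (⅑)*(-1850295) = 7/9 - 616765/3 = -1850288/9 ≈ -2.0559e+5)
I = 2128681 (I = 1459² = 2128681)
I/L = 2128681/(-1850288/9) = 2128681*(-9/1850288) = -19158129/1850288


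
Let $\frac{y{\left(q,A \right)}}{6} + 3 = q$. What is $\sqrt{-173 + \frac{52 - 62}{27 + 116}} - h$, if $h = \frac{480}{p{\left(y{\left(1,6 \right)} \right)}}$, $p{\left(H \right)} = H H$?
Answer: $- \frac{10}{3} + \frac{i \sqrt{3539107}}{143} \approx -3.3333 + 13.156 i$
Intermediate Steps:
$y{\left(q,A \right)} = -18 + 6 q$
$p{\left(H \right)} = H^{2}$
$h = \frac{10}{3}$ ($h = \frac{480}{\left(-18 + 6 \cdot 1\right)^{2}} = \frac{480}{\left(-18 + 6\right)^{2}} = \frac{480}{\left(-12\right)^{2}} = \frac{480}{144} = 480 \cdot \frac{1}{144} = \frac{10}{3} \approx 3.3333$)
$\sqrt{-173 + \frac{52 - 62}{27 + 116}} - h = \sqrt{-173 + \frac{52 - 62}{27 + 116}} - \frac{10}{3} = \sqrt{-173 - \frac{10}{143}} - \frac{10}{3} = \sqrt{- \frac{24749}{143}} - \frac{10}{3} = \frac{i \sqrt{3539107}}{143} - \frac{10}{3} = - \frac{10}{3} + \frac{i \sqrt{3539107}}{143}$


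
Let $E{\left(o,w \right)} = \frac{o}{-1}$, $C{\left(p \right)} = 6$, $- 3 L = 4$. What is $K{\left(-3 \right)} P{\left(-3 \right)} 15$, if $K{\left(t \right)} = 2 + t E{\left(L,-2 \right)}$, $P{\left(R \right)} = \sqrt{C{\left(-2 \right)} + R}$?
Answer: $- 30 \sqrt{3} \approx -51.962$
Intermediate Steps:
$L = - \frac{4}{3}$ ($L = \left(- \frac{1}{3}\right) 4 = - \frac{4}{3} \approx -1.3333$)
$P{\left(R \right)} = \sqrt{6 + R}$
$E{\left(o,w \right)} = - o$ ($E{\left(o,w \right)} = o \left(-1\right) = - o$)
$K{\left(t \right)} = 2 + \frac{4 t}{3}$ ($K{\left(t \right)} = 2 + t \left(\left(-1\right) \left(- \frac{4}{3}\right)\right) = 2 + t \frac{4}{3} = 2 + \frac{4 t}{3}$)
$K{\left(-3 \right)} P{\left(-3 \right)} 15 = \left(2 + \frac{4}{3} \left(-3\right)\right) \sqrt{6 - 3} \cdot 15 = \left(2 - 4\right) \sqrt{3} \cdot 15 = - 2 \sqrt{3} \cdot 15 = - 30 \sqrt{3}$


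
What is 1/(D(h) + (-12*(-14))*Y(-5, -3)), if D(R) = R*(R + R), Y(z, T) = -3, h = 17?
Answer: 1/74 ≈ 0.013514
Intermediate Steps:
D(R) = 2*R**2 (D(R) = R*(2*R) = 2*R**2)
1/(D(h) + (-12*(-14))*Y(-5, -3)) = 1/(2*17**2 - 12*(-14)*(-3)) = 1/(2*289 + 168*(-3)) = 1/(578 - 504) = 1/74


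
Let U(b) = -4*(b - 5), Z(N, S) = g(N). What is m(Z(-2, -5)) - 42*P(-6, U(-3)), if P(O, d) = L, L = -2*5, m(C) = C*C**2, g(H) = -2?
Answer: 412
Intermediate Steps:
Z(N, S) = -2
U(b) = 20 - 4*b (U(b) = -4*(-5 + b) = 20 - 4*b)
m(C) = C**3
L = -10
P(O, d) = -10
m(Z(-2, -5)) - 42*P(-6, U(-3)) = (-2)**3 - 42*(-10) = -8 + 420 = 412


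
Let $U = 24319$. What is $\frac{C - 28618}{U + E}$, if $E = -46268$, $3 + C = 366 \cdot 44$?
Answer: $\frac{12517}{21949} \approx 0.57028$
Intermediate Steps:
$C = 16101$ ($C = -3 + 366 \cdot 44 = -3 + 16104 = 16101$)
$\frac{C - 28618}{U + E} = \frac{16101 - 28618}{24319 - 46268} = - \frac{12517}{-21949} = \left(-12517\right) \left(- \frac{1}{21949}\right) = \frac{12517}{21949}$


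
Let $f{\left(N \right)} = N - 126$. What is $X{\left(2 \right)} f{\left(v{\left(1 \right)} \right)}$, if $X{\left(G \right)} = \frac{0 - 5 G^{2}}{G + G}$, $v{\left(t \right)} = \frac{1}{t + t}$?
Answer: $\frac{1255}{2} \approx 627.5$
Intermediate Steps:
$v{\left(t \right)} = \frac{1}{2 t}$
$X{\left(G \right)} = - \frac{5 G}{2}$ ($X{\left(G \right)} = \frac{\left(-5\right) G^{2}}{2 G} = - 5 G^{2} \frac{1}{2 G} = - \frac{5 G}{2}$)
$f{\left(N \right)} = -126 + N$
$X{\left(2 \right)} f{\left(v{\left(1 \right)} \right)} = \left(- \frac{5}{2}\right) 2 \left(-126 + \frac{1}{2 \cdot 1}\right) = - 5 \left(-126 + \frac{1}{2} \cdot 1\right) = - 5 \left(-126 + \frac{1}{2}\right) = \left(-5\right) \left(- \frac{251}{2}\right) = \frac{1255}{2}$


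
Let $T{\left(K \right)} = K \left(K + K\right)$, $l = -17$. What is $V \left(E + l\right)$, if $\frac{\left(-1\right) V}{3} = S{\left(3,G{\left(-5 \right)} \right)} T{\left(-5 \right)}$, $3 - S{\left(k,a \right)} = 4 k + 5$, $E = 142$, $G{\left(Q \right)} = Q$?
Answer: $262500$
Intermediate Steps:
$T{\left(K \right)} = 2 K^{2}$ ($T{\left(K \right)} = K 2 K = 2 K^{2}$)
$S{\left(k,a \right)} = -2 - 4 k$ ($S{\left(k,a \right)} = 3 - \left(4 k + 5\right) = 3 - \left(5 + 4 k\right) = -2 - 4 k$)
$V = 2100$ ($V = - 3 \left(-2 - 12\right) 2 \left(-5\right)^{2} = - 3 \left(-2 - 12\right) 2 \cdot 25 = - 3 \left(\left(-14\right) 50\right) = \left(-3\right) \left(-700\right) = 2100$)
$V \left(E + l\right) = 2100 \left(142 - 17\right) = 2100 \cdot 125 = 262500$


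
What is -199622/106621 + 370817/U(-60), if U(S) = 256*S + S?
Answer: -42615050597/1644095820 ≈ -25.920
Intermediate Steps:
U(S) = 257*S
-199622/106621 + 370817/U(-60) = -199622/106621 + 370817/((257*(-60))) = -199622*1/106621 + 370817/(-15420) = -199622/106621 + 370817*(-1/15420) = -199622/106621 - 370817/15420 = -42615050597/1644095820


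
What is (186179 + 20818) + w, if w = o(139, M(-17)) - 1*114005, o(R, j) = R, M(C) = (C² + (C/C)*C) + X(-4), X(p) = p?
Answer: 93131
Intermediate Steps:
M(C) = -4 + C + C² (M(C) = (C² + (C/C)*C) - 4 = (C² + 1*C) - 4 = (C² + C) - 4 = (C + C²) - 4 = -4 + C + C²)
w = -113866 (w = 139 - 1*114005 = 139 - 114005 = -113866)
(186179 + 20818) + w = (186179 + 20818) - 113866 = 206997 - 113866 = 93131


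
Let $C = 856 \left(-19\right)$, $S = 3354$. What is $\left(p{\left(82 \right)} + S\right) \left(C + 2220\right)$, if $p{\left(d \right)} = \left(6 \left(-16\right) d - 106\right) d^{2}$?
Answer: $753330243592$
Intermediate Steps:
$p{\left(d \right)} = d^{2} \left(-106 - 96 d\right)$ ($p{\left(d \right)} = \left(- 96 d - 106\right) d^{2} = \left(-106 - 96 d\right) d^{2} = d^{2} \left(-106 - 96 d\right)$)
$C = -16264$
$\left(p{\left(82 \right)} + S\right) \left(C + 2220\right) = \left(82^{2} \left(-106 - 7872\right) + 3354\right) \left(-16264 + 2220\right) = \left(6724 \left(-106 - 7872\right) + 3354\right) \left(-14044\right) = \left(6724 \left(-7978\right) + 3354\right) \left(-14044\right) = \left(-53644072 + 3354\right) \left(-14044\right) = \left(-53640718\right) \left(-14044\right) = 753330243592$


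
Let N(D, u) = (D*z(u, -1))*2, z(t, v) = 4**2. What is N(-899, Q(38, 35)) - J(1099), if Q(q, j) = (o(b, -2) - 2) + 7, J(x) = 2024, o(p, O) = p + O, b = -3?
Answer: -30792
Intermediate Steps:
o(p, O) = O + p
z(t, v) = 16
Q(q, j) = 0 (Q(q, j) = ((-2 - 3) - 2) + 7 = (-5 - 2) + 7 = -7 + 7 = 0)
N(D, u) = 32*D (N(D, u) = (D*16)*2 = (16*D)*2 = 32*D)
N(-899, Q(38, 35)) - J(1099) = 32*(-899) - 1*2024 = -28768 - 2024 = -30792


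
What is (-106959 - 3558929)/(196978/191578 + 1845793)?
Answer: -175575872816/88403382083 ≈ -1.9861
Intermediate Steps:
(-106959 - 3558929)/(196978/191578 + 1845793) = -3665888/(196978*(1/191578) + 1845793) = -3665888/(98489/95789 + 1845793) = -3665888/176806764166/95789 = -3665888*95789/176806764166 = -175575872816/88403382083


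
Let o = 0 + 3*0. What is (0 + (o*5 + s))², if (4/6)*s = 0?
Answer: 0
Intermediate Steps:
s = 0 (s = (3/2)*0 = 0)
o = 0 (o = 0 + 0 = 0)
(0 + (o*5 + s))² = (0 + (0*5 + 0))² = (0 + (0 + 0))² = (0 + 0)² = 0² = 0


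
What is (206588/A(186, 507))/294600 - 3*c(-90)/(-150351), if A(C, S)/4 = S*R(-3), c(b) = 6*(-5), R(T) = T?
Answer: -16030990699/22456756132200 ≈ -0.00071386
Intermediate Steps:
c(b) = -30
A(C, S) = -12*S (A(C, S) = 4*(S*(-3)) = 4*(-3*S) = -12*S)
(206588/A(186, 507))/294600 - 3*c(-90)/(-150351) = (206588/((-12*507)))/294600 - 3*(-30)/(-150351) = (206588/(-6084))*(1/294600) + 90*(-1/150351) = (206588*(-1/6084))*(1/294600) - 30/50117 = -51647/1521*1/294600 - 30/50117 = -51647/448086600 - 30/50117 = -16030990699/22456756132200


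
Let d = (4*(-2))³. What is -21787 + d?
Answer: -22299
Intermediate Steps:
d = -512 (d = (-8)³ = -512)
-21787 + d = -21787 - 512 = -22299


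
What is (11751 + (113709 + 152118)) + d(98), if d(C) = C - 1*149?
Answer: 277527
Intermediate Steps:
d(C) = -149 + C (d(C) = C - 149 = -149 + C)
(11751 + (113709 + 152118)) + d(98) = (11751 + (113709 + 152118)) + (-149 + 98) = (11751 + 265827) - 51 = 277578 - 51 = 277527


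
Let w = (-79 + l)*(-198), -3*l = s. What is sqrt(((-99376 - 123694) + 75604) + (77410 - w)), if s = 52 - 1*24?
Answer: I*sqrt(87546) ≈ 295.88*I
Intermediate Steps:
s = 28 (s = 52 - 24 = 28)
l = -28/3 (l = -1/3*28 = -28/3 ≈ -9.3333)
w = 17490 (w = (-79 - 28/3)*(-198) = -265/3*(-198) = 17490)
sqrt(((-99376 - 123694) + 75604) + (77410 - w)) = sqrt(((-99376 - 123694) + 75604) + (77410 - 1*17490)) = sqrt((-223070 + 75604) + (77410 - 17490)) = sqrt(-147466 + 59920) = sqrt(-87546) = I*sqrt(87546)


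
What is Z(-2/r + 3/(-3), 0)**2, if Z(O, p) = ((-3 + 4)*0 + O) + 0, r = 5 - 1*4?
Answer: 9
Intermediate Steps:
r = 1 (r = 5 - 4 = 1)
Z(O, p) = O (Z(O, p) = (1*0 + O) + 0 = (0 + O) + 0 = O + 0 = O)
Z(-2/r + 3/(-3), 0)**2 = (-2/1 + 3/(-3))**2 = (-2*1 + 3*(-1/3))**2 = (-2 - 1)**2 = (-3)**2 = 9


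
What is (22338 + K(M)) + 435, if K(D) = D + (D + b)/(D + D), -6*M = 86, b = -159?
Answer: 2936648/129 ≈ 22765.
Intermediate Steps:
M = -43/3 (M = -⅙*86 = -43/3 ≈ -14.333)
K(D) = D + (-159 + D)/(2*D) (K(D) = D + (D - 159)/(D + D) = D + (-159 + D)/((2*D)) = D + (-159 + D)*(1/(2*D)) = D + (-159 + D)/(2*D))
(22338 + K(M)) + 435 = (22338 + (½ - 43/3 - 159/(2*(-43/3)))) + 435 = (22338 + (½ - 43/3 - 159/2*(-3/43))) + 435 = (22338 + (½ - 43/3 + 477/86)) + 435 = (22338 - 1069/129) + 435 = 2880533/129 + 435 = 2936648/129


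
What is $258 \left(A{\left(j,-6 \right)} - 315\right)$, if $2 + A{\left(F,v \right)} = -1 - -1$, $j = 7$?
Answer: $-81786$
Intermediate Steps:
$A{\left(F,v \right)} = -2$ ($A{\left(F,v \right)} = -2 - 0 = -2 + \left(-1 + 1\right) = -2 + 0 = -2$)
$258 \left(A{\left(j,-6 \right)} - 315\right) = 258 \left(-2 - 315\right) = 258 \left(-317\right) = -81786$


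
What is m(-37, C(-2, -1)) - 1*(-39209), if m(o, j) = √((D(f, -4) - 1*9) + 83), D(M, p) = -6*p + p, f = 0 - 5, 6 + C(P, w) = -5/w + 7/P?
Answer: 39209 + √94 ≈ 39219.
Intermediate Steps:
C(P, w) = -6 - 5/w + 7/P (C(P, w) = -6 + (-5/w + 7/P) = -6 - 5/w + 7/P)
f = -5
D(M, p) = -5*p
m(o, j) = √94 (m(o, j) = √((-5*(-4) - 1*9) + 83) = √((20 - 9) + 83) = √(11 + 83) = √94)
m(-37, C(-2, -1)) - 1*(-39209) = √94 - 1*(-39209) = √94 + 39209 = 39209 + √94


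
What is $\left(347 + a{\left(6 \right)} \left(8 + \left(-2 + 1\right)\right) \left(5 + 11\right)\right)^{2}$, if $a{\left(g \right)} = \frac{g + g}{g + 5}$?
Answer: $\frac{26635921}{121} \approx 2.2013 \cdot 10^{5}$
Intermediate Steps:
$a{\left(g \right)} = \frac{2 g}{5 + g}$
$\left(347 + a{\left(6 \right)} \left(8 + \left(-2 + 1\right)\right) \left(5 + 11\right)\right)^{2} = \left(347 + 2 \cdot 6 \frac{1}{5 + 6} \left(8 + \left(-2 + 1\right)\right) \left(5 + 11\right)\right)^{2} = \left(347 + 2 \cdot 6 \cdot \frac{1}{11} \left(8 - 1\right) 16\right)^{2} = \left(347 + 2 \cdot 6 \cdot \frac{1}{11} \cdot 7 \cdot 16\right)^{2} = \left(347 + \frac{12}{11} \cdot 112\right)^{2} = \left(347 + \frac{1344}{11}\right)^{2} = \left(\frac{5161}{11}\right)^{2} = \frac{26635921}{121}$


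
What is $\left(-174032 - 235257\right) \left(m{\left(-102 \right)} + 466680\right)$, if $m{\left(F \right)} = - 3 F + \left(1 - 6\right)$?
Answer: $-191130186509$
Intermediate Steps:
$m{\left(F \right)} = -5 - 3 F$ ($m{\left(F \right)} = - 3 F + \left(1 - 6\right) = - 3 F - 5 = -5 - 3 F$)
$\left(-174032 - 235257\right) \left(m{\left(-102 \right)} + 466680\right) = \left(-174032 - 235257\right) \left(\left(-5 - -306\right) + 466680\right) = - 409289 \left(\left(-5 + 306\right) + 466680\right) = - 409289 \left(301 + 466680\right) = \left(-409289\right) 466981 = -191130186509$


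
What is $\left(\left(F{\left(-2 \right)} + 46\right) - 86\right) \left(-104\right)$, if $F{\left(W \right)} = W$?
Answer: $4368$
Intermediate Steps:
$\left(\left(F{\left(-2 \right)} + 46\right) - 86\right) \left(-104\right) = \left(\left(-2 + 46\right) - 86\right) \left(-104\right) = \left(44 - 86\right) \left(-104\right) = \left(-42\right) \left(-104\right) = 4368$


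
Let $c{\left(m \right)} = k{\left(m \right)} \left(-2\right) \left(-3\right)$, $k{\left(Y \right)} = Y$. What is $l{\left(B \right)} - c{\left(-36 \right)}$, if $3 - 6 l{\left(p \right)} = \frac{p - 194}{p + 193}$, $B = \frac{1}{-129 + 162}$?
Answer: $\frac{8281031}{38220} \approx 216.67$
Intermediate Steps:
$B = \frac{1}{33} \approx 0.030303$
$c{\left(m \right)} = 6 m$ ($c{\left(m \right)} = m \left(-2\right) \left(-3\right) = - 2 m \left(-3\right) = 6 m$)
$l{\left(p \right)} = \frac{1}{2} - \frac{-194 + p}{6 \left(193 + p\right)}$ ($l{\left(p \right)} = \frac{1}{2} - \frac{\left(p - 194\right) \frac{1}{p + 193}}{6} = \frac{1}{2} - \frac{\left(-194 + p\right) \frac{1}{193 + p}}{6} = \frac{1}{2} - \frac{\frac{1}{193 + p} \left(-194 + p\right)}{6} = \frac{1}{2} - \frac{-194 + p}{6 \left(193 + p\right)}$)
$l{\left(B \right)} - c{\left(-36 \right)} = \frac{773 + 2 \cdot \frac{1}{33}}{6 \left(193 + \frac{1}{33}\right)} - 6 \left(-36\right) = \frac{773 + \frac{2}{33}}{6 \cdot \frac{6370}{33}} - -216 = \frac{1}{6} \cdot \frac{33}{6370} \cdot \frac{25511}{33} + 216 = \frac{25511}{38220} + 216 = \frac{8281031}{38220}$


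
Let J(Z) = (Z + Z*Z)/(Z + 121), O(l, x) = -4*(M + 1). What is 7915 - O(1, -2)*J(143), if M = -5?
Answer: 6667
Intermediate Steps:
O(l, x) = 16 (O(l, x) = -4*(-5 + 1) = -4*(-4) = 16)
J(Z) = (Z + Z²)/(121 + Z)
7915 - O(1, -2)*J(143) = 7915 - 16*143*(1 + 143)/(121 + 143) = 7915 - 16*143*144/264 = 7915 - 16*143*(1/264)*144 = 7915 - 16*78 = 7915 - 1*1248 = 7915 - 1248 = 6667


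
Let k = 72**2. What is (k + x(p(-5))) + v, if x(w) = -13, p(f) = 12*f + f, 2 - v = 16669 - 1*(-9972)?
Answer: -21468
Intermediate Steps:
v = -26639 (v = 2 - (16669 - 1*(-9972)) = 2 - (16669 + 9972) = 2 - 1*26641 = 2 - 26641 = -26639)
p(f) = 13*f
k = 5184
(k + x(p(-5))) + v = (5184 - 13) - 26639 = 5171 - 26639 = -21468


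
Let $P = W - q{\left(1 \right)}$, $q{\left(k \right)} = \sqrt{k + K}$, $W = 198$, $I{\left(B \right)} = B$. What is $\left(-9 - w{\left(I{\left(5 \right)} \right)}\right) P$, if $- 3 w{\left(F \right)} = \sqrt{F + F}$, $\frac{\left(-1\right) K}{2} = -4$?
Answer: $-1755 + 65 \sqrt{10} \approx -1549.5$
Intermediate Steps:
$K = 8$ ($K = \left(-2\right) \left(-4\right) = 8$)
$q{\left(k \right)} = \sqrt{8 + k}$ ($q{\left(k \right)} = \sqrt{k + 8} = \sqrt{8 + k}$)
$w{\left(F \right)} = - \frac{\sqrt{2} \sqrt{F}}{3}$ ($w{\left(F \right)} = - \frac{\sqrt{F + F}}{3} = - \frac{\sqrt{2 F}}{3} = - \frac{\sqrt{2} \sqrt{F}}{3}$)
$P = 195$ ($P = 198 - \sqrt{8 + 1} = 198 - \sqrt{9} = 198 - 3 = 195$)
$\left(-9 - w{\left(I{\left(5 \right)} \right)}\right) P = \left(-9 - - \frac{\sqrt{2} \sqrt{5}}{3}\right) 195 = \left(-9 - - \frac{\sqrt{10}}{3}\right) 195 = \left(-9 + \frac{\sqrt{10}}{3}\right) 195 = -1755 + 65 \sqrt{10}$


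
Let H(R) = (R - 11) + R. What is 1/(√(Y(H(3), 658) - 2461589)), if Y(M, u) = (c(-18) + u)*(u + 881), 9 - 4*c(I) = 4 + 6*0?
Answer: -2*I*√5788013/5788013 ≈ -0.00083131*I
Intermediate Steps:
H(R) = -11 + 2*R (H(R) = (-11 + R) + R = -11 + 2*R)
c(I) = 5/4 (c(I) = 9/4 - (4 + 6*0)/4 = 9/4 - (4 + 0)/4 = 9/4 - ¼*4 = 9/4 - 1 = 5/4)
Y(M, u) = (881 + u)*(5/4 + u) (Y(M, u) = (5/4 + u)*(u + 881) = (5/4 + u)*(881 + u) = (881 + u)*(5/4 + u))
1/(√(Y(H(3), 658) - 2461589)) = 1/(√((4405/4 + 658² + (3529/4)*658) - 2461589)) = 1/(√((4405/4 + 432964 + 1161041/2) - 2461589)) = 1/(√(4058343/4 - 2461589)) = 1/(√(-5788013/4)) = 1/(I*√5788013/2) = -2*I*√5788013/5788013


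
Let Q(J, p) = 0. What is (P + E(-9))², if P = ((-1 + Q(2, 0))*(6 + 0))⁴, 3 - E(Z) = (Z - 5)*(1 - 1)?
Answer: 1687401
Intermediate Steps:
E(Z) = 3 (E(Z) = 3 - (Z - 5)*(1 - 1) = 3 - (-5 + Z)*0 = 3 - 1*0 = 3 + 0 = 3)
P = 1296 (P = ((-1 + 0)*(6 + 0))⁴ = (-1*6)⁴ = (-6)⁴ = 1296)
(P + E(-9))² = (1296 + 3)² = 1299² = 1687401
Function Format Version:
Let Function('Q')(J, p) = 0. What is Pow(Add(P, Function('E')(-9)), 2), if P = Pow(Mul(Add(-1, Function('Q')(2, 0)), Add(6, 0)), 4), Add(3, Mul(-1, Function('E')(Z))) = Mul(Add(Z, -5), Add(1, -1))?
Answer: 1687401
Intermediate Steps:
Function('E')(Z) = 3 (Function('E')(Z) = Add(3, Mul(-1, Mul(Add(Z, -5), Add(1, -1)))) = Add(3, Mul(-1, Mul(Add(-5, Z), 0))) = Add(3, Mul(-1, 0)) = Add(3, 0) = 3)
P = 1296 (P = Pow(Mul(Add(-1, 0), Add(6, 0)), 4) = Pow(Mul(-1, 6), 4) = Pow(-6, 4) = 1296)
Pow(Add(P, Function('E')(-9)), 2) = Pow(Add(1296, 3), 2) = Pow(1299, 2) = 1687401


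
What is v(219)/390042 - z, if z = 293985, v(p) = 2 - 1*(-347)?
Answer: -114666497021/390042 ≈ -2.9399e+5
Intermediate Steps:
v(p) = 349 (v(p) = 2 + 347 = 349)
v(219)/390042 - z = 349/390042 - 1*293985 = 349*(1/390042) - 293985 = 349/390042 - 293985 = -114666497021/390042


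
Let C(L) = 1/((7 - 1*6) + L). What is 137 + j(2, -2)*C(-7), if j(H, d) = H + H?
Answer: 409/3 ≈ 136.33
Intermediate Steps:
C(L) = 1/(1 + L) (C(L) = 1/((7 - 6) + L) = 1/(1 + L))
j(H, d) = 2*H
137 + j(2, -2)*C(-7) = 137 + (2*2)/(1 - 7) = 137 + 4/(-6) = 137 + 4*(-⅙) = 137 - ⅔ = 409/3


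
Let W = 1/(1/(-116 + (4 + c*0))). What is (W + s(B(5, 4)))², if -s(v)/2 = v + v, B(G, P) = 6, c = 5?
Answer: 18496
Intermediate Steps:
s(v) = -4*v (s(v) = -2*(v + v) = -4*v)
W = -112 (W = 1/(1/(-116 + (4 + 5*0))) = 1/(1/(-116 + (4 + 0))) = 1/(1/(-116 + 4)) = 1/(1/(-112)) = 1/(-1/112) = -112)
(W + s(B(5, 4)))² = (-112 - 4*6)² = (-112 - 24)² = (-136)² = 18496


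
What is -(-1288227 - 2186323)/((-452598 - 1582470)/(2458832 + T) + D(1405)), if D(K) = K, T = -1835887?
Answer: 2164453549750/873202657 ≈ 2478.8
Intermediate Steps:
-(-1288227 - 2186323)/((-452598 - 1582470)/(2458832 + T) + D(1405)) = -(-1288227 - 2186323)/((-452598 - 1582470)/(2458832 - 1835887) + 1405) = -(-3474550)/(-2035068/622945 + 1405) = -(-3474550)/873202657/622945 = -(-3474550)*622945/873202657 = -1*(-2164453549750/873202657) = 2164453549750/873202657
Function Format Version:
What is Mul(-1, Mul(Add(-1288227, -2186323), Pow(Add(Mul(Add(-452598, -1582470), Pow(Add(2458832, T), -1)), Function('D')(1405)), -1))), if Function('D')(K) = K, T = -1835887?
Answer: Rational(2164453549750, 873202657) ≈ 2478.8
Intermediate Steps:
Mul(-1, Mul(Add(-1288227, -2186323), Pow(Add(Mul(Add(-452598, -1582470), Pow(Add(2458832, T), -1)), Function('D')(1405)), -1))) = Mul(-1, Mul(Add(-1288227, -2186323), Pow(Add(Mul(Add(-452598, -1582470), Pow(Add(2458832, -1835887), -1)), 1405), -1))) = Mul(-1, Mul(-3474550, Pow(Add(Mul(-2035068, Pow(622945, -1)), 1405), -1))) = Mul(-1, Mul(-3474550, Pow(Add(Mul(-2035068, Rational(1, 622945)), 1405), -1))) = Mul(-1, Mul(-3474550, Pow(Add(Rational(-2035068, 622945), 1405), -1))) = Mul(-1, Mul(-3474550, Pow(Rational(873202657, 622945), -1))) = Mul(-1, Mul(-3474550, Rational(622945, 873202657))) = Mul(-1, Rational(-2164453549750, 873202657)) = Rational(2164453549750, 873202657)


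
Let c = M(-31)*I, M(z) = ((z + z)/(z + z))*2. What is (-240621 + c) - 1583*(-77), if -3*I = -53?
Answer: -356084/3 ≈ -1.1869e+5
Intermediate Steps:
I = 53/3 (I = -⅓*(-53) = 53/3 ≈ 17.667)
M(z) = 2 (M(z) = ((2*z)/((2*z)))*2 = ((2*z)*(1/(2*z)))*2 = 1*2 = 2)
c = 106/3 (c = 2*(53/3) = 106/3 ≈ 35.333)
(-240621 + c) - 1583*(-77) = (-240621 + 106/3) - 1583*(-77) = -721757/3 + 121891 = -356084/3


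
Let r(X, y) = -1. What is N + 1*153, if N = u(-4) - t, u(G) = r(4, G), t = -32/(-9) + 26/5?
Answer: 6446/45 ≈ 143.24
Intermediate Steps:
t = 394/45 (t = -32*(-⅑) + 26*(⅕) = 32/9 + 26/5 = 394/45 ≈ 8.7556)
u(G) = -1
N = -439/45 (N = -1 - 1*394/45 = -1 - 394/45 = -439/45 ≈ -9.7556)
N + 1*153 = -439/45 + 1*153 = -439/45 + 153 = 6446/45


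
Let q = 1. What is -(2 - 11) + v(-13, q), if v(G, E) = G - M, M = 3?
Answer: -7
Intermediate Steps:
v(G, E) = -3 + G (v(G, E) = G - 1*3 = G - 3 = -3 + G)
-(2 - 11) + v(-13, q) = -(2 - 11) + (-3 - 13) = -1*(-9) - 16 = 9 - 16 = -7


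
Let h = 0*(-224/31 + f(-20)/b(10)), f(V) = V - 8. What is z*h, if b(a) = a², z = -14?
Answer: 0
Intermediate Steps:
f(V) = -8 + V
h = 0 (h = 0*(-224/31 + (-8 - 20)/(10²)) = 0*(-224*1/31 - 28/100) = 0*(-224/31 - 28*1/100) = 0*(-224/31 - 7/25) = 0*(-5817/775) = 0)
z*h = -14*0 = 0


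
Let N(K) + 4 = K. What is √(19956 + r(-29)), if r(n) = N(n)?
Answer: √19923 ≈ 141.15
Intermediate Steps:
N(K) = -4 + K
r(n) = -4 + n
√(19956 + r(-29)) = √(19956 + (-4 - 29)) = √(19956 - 33) = √19923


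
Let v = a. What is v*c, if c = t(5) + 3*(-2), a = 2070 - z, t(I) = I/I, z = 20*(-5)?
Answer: -10850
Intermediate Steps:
z = -100
t(I) = 1
a = 2170 (a = 2070 - 1*(-100) = 2070 + 100 = 2170)
v = 2170
c = -5 (c = 1 + 3*(-2) = 1 - 6 = -5)
v*c = 2170*(-5) = -10850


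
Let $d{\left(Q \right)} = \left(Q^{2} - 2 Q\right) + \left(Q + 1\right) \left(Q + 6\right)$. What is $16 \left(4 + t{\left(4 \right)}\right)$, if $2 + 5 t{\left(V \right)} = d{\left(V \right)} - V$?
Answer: $\frac{1152}{5} \approx 230.4$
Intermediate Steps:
$d{\left(Q \right)} = Q^{2} - 2 Q + \left(1 + Q\right) \left(6 + Q\right)$ ($d{\left(Q \right)} = \left(Q^{2} - 2 Q\right) + \left(1 + Q\right) \left(6 + Q\right) = Q^{2} - 2 Q + \left(1 + Q\right) \left(6 + Q\right)$)
$t{\left(V \right)} = \frac{4}{5} + \frac{2 V^{2}}{5} + \frac{4 V}{5}$ ($t{\left(V \right)} = - \frac{2}{5} + \frac{\left(6 + 2 V^{2} + 5 V\right) - V}{5} = - \frac{2}{5} + \frac{6 + 2 V^{2} + 4 V}{5} = - \frac{2}{5} + \left(\frac{6}{5} + \frac{2 V^{2}}{5} + \frac{4 V}{5}\right) = \frac{4}{5} + \frac{2 V^{2}}{5} + \frac{4 V}{5}$)
$16 \left(4 + t{\left(4 \right)}\right) = 16 \left(4 + \left(\frac{4}{5} + \frac{2 \cdot 4^{2}}{5} + \frac{4}{5} \cdot 4\right)\right) = 16 \left(4 + \left(\frac{4}{5} + \frac{2}{5} \cdot 16 + \frac{16}{5}\right)\right) = 16 \left(4 + \left(\frac{4}{5} + \frac{32}{5} + \frac{16}{5}\right)\right) = 16 \left(4 + \frac{52}{5}\right) = 16 \cdot \frac{72}{5} = \frac{1152}{5}$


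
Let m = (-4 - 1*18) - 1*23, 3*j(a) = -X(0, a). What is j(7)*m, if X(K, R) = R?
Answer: 105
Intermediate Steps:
j(a) = -a/3 (j(a) = (-a)/3 = -a/3)
m = -45 (m = (-4 - 18) - 23 = -22 - 23 = -45)
j(7)*m = -⅓*7*(-45) = -7/3*(-45) = 105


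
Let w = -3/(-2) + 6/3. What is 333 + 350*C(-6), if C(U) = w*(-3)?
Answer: -3342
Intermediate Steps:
w = 7/2 (w = -3*(-½) + 6*(⅓) = 3/2 + 2 = 7/2 ≈ 3.5000)
C(U) = -21/2 (C(U) = (7/2)*(-3) = -21/2)
333 + 350*C(-6) = 333 + 350*(-21/2) = 333 - 3675 = -3342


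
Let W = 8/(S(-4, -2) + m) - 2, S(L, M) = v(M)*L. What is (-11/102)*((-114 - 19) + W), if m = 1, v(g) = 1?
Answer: 4543/306 ≈ 14.846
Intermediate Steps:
S(L, M) = L (S(L, M) = 1*L = L)
W = -14/3 (W = 8/(-4 + 1) - 2 = 8/(-3) - 2 = -⅓*8 - 2 = -8/3 - 2 = -14/3 ≈ -4.6667)
(-11/102)*((-114 - 19) + W) = (-11/102)*((-114 - 19) - 14/3) = (-11*1/102)*(-133 - 14/3) = -11/102*(-413/3) = 4543/306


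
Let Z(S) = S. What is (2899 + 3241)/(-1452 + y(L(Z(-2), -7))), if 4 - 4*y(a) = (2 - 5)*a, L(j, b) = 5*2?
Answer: -12280/2887 ≈ -4.2535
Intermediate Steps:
L(j, b) = 10
y(a) = 1 + 3*a/4 (y(a) = 1 - (2 - 5)*a/4 = 1 - (-3)*a/4 = 1 + 3*a/4)
(2899 + 3241)/(-1452 + y(L(Z(-2), -7))) = (2899 + 3241)/(-1452 + (1 + (3/4)*10)) = 6140/(-1452 + (1 + 15/2)) = 6140/(-1452 + 17/2) = 6140/(-2887/2) = 6140*(-2/2887) = -12280/2887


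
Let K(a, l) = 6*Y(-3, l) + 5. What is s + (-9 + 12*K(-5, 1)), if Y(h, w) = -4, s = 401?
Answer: 164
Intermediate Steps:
K(a, l) = -19 (K(a, l) = 6*(-4) + 5 = -24 + 5 = -19)
s + (-9 + 12*K(-5, 1)) = 401 + (-9 + 12*(-19)) = 401 + (-9 - 228) = 401 - 237 = 164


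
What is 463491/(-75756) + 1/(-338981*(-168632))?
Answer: -20634389737399/3372619595528 ≈ -6.1182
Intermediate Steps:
463491/(-75756) + 1/(-338981*(-168632)) = 463491*(-1/75756) - 1/338981*(-1/168632) = -154497/25252 + 1/57163043992 = -20634389737399/3372619595528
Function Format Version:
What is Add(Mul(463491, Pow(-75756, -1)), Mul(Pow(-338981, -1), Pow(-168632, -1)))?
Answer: Rational(-20634389737399, 3372619595528) ≈ -6.1182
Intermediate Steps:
Add(Mul(463491, Pow(-75756, -1)), Mul(Pow(-338981, -1), Pow(-168632, -1))) = Add(Mul(463491, Rational(-1, 75756)), Mul(Rational(-1, 338981), Rational(-1, 168632))) = Add(Rational(-154497, 25252), Rational(1, 57163043992)) = Rational(-20634389737399, 3372619595528)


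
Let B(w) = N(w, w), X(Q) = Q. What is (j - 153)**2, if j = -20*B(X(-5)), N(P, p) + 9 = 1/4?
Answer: 484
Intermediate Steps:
N(P, p) = -35/4 (N(P, p) = -9 + 1/4 = -35/4)
B(w) = -35/4
j = 175 (j = -20*(-35/4) = 175)
(j - 153)**2 = (175 - 153)**2 = 22**2 = 484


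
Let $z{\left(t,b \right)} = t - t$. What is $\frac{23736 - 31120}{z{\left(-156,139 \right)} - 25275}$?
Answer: $\frac{7384}{25275} \approx 0.29215$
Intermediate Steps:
$z{\left(t,b \right)} = 0$
$\frac{23736 - 31120}{z{\left(-156,139 \right)} - 25275} = \frac{23736 - 31120}{0 - 25275} = - \frac{7384}{-25275} = \left(-7384\right) \left(- \frac{1}{25275}\right) = \frac{7384}{25275}$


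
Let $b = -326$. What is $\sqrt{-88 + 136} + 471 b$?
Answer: $-153546 + 4 \sqrt{3} \approx -1.5354 \cdot 10^{5}$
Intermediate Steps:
$\sqrt{-88 + 136} + 471 b = \sqrt{-88 + 136} + 471 \left(-326\right) = \sqrt{48} - 153546 = 4 \sqrt{3} - 153546 = -153546 + 4 \sqrt{3}$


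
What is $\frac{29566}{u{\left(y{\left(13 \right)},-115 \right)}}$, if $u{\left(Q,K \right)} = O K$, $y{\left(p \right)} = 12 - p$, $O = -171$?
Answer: $\frac{29566}{19665} \approx 1.5035$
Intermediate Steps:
$u{\left(Q,K \right)} = - 171 K$
$\frac{29566}{u{\left(y{\left(13 \right)},-115 \right)}} = \frac{29566}{\left(-171\right) \left(-115\right)} = \frac{29566}{19665}$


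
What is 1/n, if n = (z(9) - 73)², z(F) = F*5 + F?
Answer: 1/361 ≈ 0.0027701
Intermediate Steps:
z(F) = 6*F (z(F) = 5*F + F = 6*F)
n = 361 (n = (6*9 - 73)² = (54 - 73)² = (-19)² = 361)
1/n = 1/361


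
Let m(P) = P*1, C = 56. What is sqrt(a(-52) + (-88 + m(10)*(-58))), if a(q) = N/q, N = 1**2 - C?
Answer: I*sqrt(450853)/26 ≈ 25.825*I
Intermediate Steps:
m(P) = P
N = -55 (N = 1**2 - 1*56 = 1 - 56 = -55)
a(q) = -55/q
sqrt(a(-52) + (-88 + m(10)*(-58))) = sqrt(-55/(-52) + (-88 + 10*(-58))) = sqrt(-55*(-1/52) + (-88 - 580)) = sqrt(55/52 - 668) = sqrt(-34681/52) = I*sqrt(450853)/26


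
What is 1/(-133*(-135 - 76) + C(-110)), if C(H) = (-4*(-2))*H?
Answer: 1/27183 ≈ 3.6788e-5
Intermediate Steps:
C(H) = 8*H
1/(-133*(-135 - 76) + C(-110)) = 1/(-133*(-135 - 76) + 8*(-110)) = 1/(-133*(-211) - 880) = 1/(28063 - 880) = 1/27183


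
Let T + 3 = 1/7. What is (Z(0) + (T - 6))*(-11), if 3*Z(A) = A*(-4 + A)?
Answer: 682/7 ≈ 97.429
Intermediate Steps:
Z(A) = A*(-4 + A)/3 (Z(A) = (A*(-4 + A))/3 = A*(-4 + A)/3)
T = -20/7 (T = -3 + 1/7 = -3 + ⅐ = -20/7 ≈ -2.8571)
(Z(0) + (T - 6))*(-11) = ((⅓)*0*(-4 + 0) + (-20/7 - 6))*(-11) = ((⅓)*0*(-4) - 62/7)*(-11) = (0 - 62/7)*(-11) = -62/7*(-11) = 682/7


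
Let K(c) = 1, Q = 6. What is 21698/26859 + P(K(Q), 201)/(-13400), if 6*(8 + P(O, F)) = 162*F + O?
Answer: 58079921/143964240 ≈ 0.40343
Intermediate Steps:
P(O, F) = -8 + 27*F + O/6 (P(O, F) = -8 + (162*F + O)/6 = -8 + (O + 162*F)/6 = -8 + (27*F + O/6) = -8 + 27*F + O/6)
21698/26859 + P(K(Q), 201)/(-13400) = 21698/26859 + (-8 + 27*201 + (1/6)*1)/(-13400) = 21698*(1/26859) + (-8 + 5427 + 1/6)*(-1/13400) = 21698/26859 + (32515/6)*(-1/13400) = 21698/26859 - 6503/16080 = 58079921/143964240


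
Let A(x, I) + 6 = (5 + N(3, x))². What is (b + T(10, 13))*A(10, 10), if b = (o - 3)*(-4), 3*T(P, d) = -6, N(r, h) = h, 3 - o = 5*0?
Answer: -438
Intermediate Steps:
o = 3 (o = 3 - 5*0 = 3 - 1*0 = 3 + 0 = 3)
T(P, d) = -2 (T(P, d) = (⅓)*(-6) = -2)
A(x, I) = -6 + (5 + x)²
b = 0 (b = (3 - 3)*(-4) = 0*(-4) = 0)
(b + T(10, 13))*A(10, 10) = (0 - 2)*(-6 + (5 + 10)²) = -2*(-6 + 15²) = -2*(-6 + 225) = -2*219 = -438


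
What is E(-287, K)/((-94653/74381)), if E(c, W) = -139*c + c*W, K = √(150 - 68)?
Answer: -2967281233/94653 + 21347347*√82/94653 ≈ -29307.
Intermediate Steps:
K = √82 ≈ 9.0554
E(c, W) = -139*c + W*c
E(-287, K)/((-94653/74381)) = (-287*(-139 + √82))/((-94653/74381)) = (39893 - 287*√82)/((-94653*1/74381)) = (39893 - 287*√82)/(-94653/74381) = (39893 - 287*√82)*(-74381/94653) = -2967281233/94653 + 21347347*√82/94653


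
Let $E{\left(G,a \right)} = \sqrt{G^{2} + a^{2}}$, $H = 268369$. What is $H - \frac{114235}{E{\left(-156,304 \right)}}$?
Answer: $268369 - \frac{114235 \sqrt{7297}}{29188} \approx 2.6803 \cdot 10^{5}$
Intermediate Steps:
$H - \frac{114235}{E{\left(-156,304 \right)}} = 268369 - \frac{114235}{\sqrt{\left(-156\right)^{2} + 304^{2}}} = 268369 - \frac{114235}{\sqrt{24336 + 92416}} = 268369 - \frac{114235}{\sqrt{116752}} = 268369 - \frac{114235}{4 \sqrt{7297}} = 268369 - 114235 \frac{\sqrt{7297}}{29188} = 268369 - \frac{114235 \sqrt{7297}}{29188}$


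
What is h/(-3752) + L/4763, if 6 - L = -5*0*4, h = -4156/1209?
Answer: 11753009/5401442046 ≈ 0.0021759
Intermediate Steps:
h = -4156/1209 (h = -4156*1/1209 = -4156/1209 ≈ -3.4376)
L = 6 (L = 6 - (-5*0)*4 = 6 - 0*4 = 6 - 1*0 = 6 + 0 = 6)
h/(-3752) + L/4763 = -4156/1209/(-3752) + 6/4763 = -4156/1209*(-1/3752) + 6*(1/4763) = 1039/1134042 + 6/4763 = 11753009/5401442046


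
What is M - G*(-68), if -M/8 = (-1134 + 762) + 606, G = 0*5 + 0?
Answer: -1872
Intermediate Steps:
G = 0 (G = 0 + 0 = 0)
M = -1872 (M = -8*((-1134 + 762) + 606) = -8*(-372 + 606) = -8*234 = -1872)
M - G*(-68) = -1872 - 0*(-68) = -1872 - 1*0 = -1872 + 0 = -1872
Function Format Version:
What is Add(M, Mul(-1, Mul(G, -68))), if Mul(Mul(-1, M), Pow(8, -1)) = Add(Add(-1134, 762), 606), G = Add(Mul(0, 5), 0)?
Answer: -1872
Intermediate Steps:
G = 0 (G = Add(0, 0) = 0)
M = -1872 (M = Mul(-8, Add(Add(-1134, 762), 606)) = Mul(-8, Add(-372, 606)) = Mul(-8, 234) = -1872)
Add(M, Mul(-1, Mul(G, -68))) = Add(-1872, Mul(-1, Mul(0, -68))) = Add(-1872, Mul(-1, 0)) = Add(-1872, 0) = -1872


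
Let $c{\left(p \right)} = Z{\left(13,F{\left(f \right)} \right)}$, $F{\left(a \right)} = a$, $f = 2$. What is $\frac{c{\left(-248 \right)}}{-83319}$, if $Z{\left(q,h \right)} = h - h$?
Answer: $0$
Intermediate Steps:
$Z{\left(q,h \right)} = 0$
$c{\left(p \right)} = 0$
$\frac{c{\left(-248 \right)}}{-83319} = \frac{0}{-83319} = 0 \left(- \frac{1}{83319}\right) = 0$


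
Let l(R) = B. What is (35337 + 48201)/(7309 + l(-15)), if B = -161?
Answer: 41769/3574 ≈ 11.687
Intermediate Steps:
l(R) = -161
(35337 + 48201)/(7309 + l(-15)) = (35337 + 48201)/(7309 - 161) = 83538/7148 = 83538*(1/7148) = 41769/3574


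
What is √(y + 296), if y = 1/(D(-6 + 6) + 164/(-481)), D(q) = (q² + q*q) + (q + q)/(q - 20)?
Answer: √1970583/82 ≈ 17.119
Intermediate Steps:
D(q) = 2*q² + 2*q/(-20 + q) (D(q) = (q² + q²) + (2*q)/(-20 + q) = 2*q² + 2*q/(-20 + q))
y = -481/164 (y = 1/(2*(-6 + 6)*(1 + (-6 + 6)² - 20*(-6 + 6))/(-20 + (-6 + 6)) + 164/(-481)) = 1/(2*0*(1 + 0² - 20*0)/(-20 + 0) + 164*(-1/481)) = 1/(2*0*(1 + 0 + 0)/(-20) - 164/481) = 1/(2*0*(-1/20)*1 - 164/481) = 1/(0 - 164/481) = 1/(-164/481) = -481/164 ≈ -2.9329)
√(y + 296) = √(-481/164 + 296) = √(48063/164) = √1970583/82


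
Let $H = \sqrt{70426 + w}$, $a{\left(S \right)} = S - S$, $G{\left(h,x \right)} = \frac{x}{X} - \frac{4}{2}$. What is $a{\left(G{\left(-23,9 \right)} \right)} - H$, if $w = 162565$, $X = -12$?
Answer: $- \sqrt{232991} \approx -482.69$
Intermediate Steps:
$G{\left(h,x \right)} = -2 - \frac{x}{12}$ ($G{\left(h,x \right)} = \frac{x}{-12} - \frac{4}{2} = x \left(- \frac{1}{12}\right) - 2 = - \frac{x}{12} - 2 = -2 - \frac{x}{12}$)
$a{\left(S \right)} = 0$
$H = \sqrt{232991}$ ($H = \sqrt{70426 + 162565} = \sqrt{232991} \approx 482.69$)
$a{\left(G{\left(-23,9 \right)} \right)} - H = 0 - \sqrt{232991} = - \sqrt{232991}$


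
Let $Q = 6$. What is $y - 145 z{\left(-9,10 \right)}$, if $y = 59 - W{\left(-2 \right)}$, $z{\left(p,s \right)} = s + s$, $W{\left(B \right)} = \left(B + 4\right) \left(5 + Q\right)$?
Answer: $-2863$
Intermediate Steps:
$W{\left(B \right)} = 44 + 11 B$ ($W{\left(B \right)} = \left(B + 4\right) \left(5 + 6\right) = \left(4 + B\right) 11 = 44 + 11 B$)
$z{\left(p,s \right)} = 2 s$
$y = 37$ ($y = 59 - \left(44 + 11 \left(-2\right)\right) = 59 - \left(44 - 22\right) = 59 - 22 = 37$)
$y - 145 z{\left(-9,10 \right)} = 37 - 145 \cdot 2 \cdot 10 = 37 - 2900 = -2863$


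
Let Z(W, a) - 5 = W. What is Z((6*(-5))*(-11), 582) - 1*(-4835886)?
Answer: 4836221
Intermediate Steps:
Z(W, a) = 5 + W
Z((6*(-5))*(-11), 582) - 1*(-4835886) = (5 + (6*(-5))*(-11)) - 1*(-4835886) = (5 - 30*(-11)) + 4835886 = (5 + 330) + 4835886 = 335 + 4835886 = 4836221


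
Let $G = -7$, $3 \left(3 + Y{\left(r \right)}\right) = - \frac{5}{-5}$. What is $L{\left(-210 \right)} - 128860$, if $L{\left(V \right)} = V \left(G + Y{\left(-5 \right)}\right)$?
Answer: $-126830$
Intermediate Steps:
$Y{\left(r \right)} = - \frac{8}{3}$ ($Y{\left(r \right)} = -3 + \frac{\left(-5\right) \frac{1}{-5}}{3} = -3 + \frac{\left(-5\right) \left(- \frac{1}{5}\right)}{3} = -3 + \frac{1}{3} \cdot 1 = -3 + \frac{1}{3} = - \frac{8}{3}$)
$L{\left(V \right)} = - \frac{29 V}{3}$ ($L{\left(V \right)} = V \left(-7 - \frac{8}{3}\right) = V \left(- \frac{29}{3}\right) = - \frac{29 V}{3}$)
$L{\left(-210 \right)} - 128860 = \left(- \frac{29}{3}\right) \left(-210\right) - 128860 = 2030 - 128860 = -126830$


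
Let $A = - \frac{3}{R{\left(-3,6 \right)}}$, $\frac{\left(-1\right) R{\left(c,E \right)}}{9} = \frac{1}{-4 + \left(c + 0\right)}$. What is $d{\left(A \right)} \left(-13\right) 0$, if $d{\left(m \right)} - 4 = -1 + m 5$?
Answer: $0$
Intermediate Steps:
$R{\left(c,E \right)} = - \frac{9}{-4 + c}$ ($R{\left(c,E \right)} = - \frac{9}{-4 + \left(c + 0\right)} = - \frac{9}{-4 + c}$)
$A = - \frac{7}{3}$ ($A = - \frac{3}{\left(-9\right) \frac{1}{-4 - 3}} = - \frac{3}{\left(-9\right) \frac{1}{-7}} = - \frac{3}{\left(-9\right) \left(- \frac{1}{7}\right)} = - \frac{3}{\frac{9}{7}} = \left(-3\right) \frac{7}{9} = - \frac{7}{3} \approx -2.3333$)
$d{\left(m \right)} = 3 + 5 m$ ($d{\left(m \right)} = 4 + \left(-1 + m 5\right) = 4 + \left(-1 + 5 m\right) = 3 + 5 m$)
$d{\left(A \right)} \left(-13\right) 0 = \left(3 + 5 \left(- \frac{7}{3}\right)\right) \left(-13\right) 0 = \left(3 - \frac{35}{3}\right) \left(-13\right) 0 = \left(- \frac{26}{3}\right) \left(-13\right) 0 = \frac{338}{3} \cdot 0 = 0$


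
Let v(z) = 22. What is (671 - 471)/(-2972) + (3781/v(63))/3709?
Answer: -1270617/60627314 ≈ -0.020958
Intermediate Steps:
(671 - 471)/(-2972) + (3781/v(63))/3709 = (671 - 471)/(-2972) + (3781/22)/3709 = 200*(-1/2972) + (3781*(1/22))*(1/3709) = -50/743 + (3781/22)*(1/3709) = -50/743 + 3781/81598 = -1270617/60627314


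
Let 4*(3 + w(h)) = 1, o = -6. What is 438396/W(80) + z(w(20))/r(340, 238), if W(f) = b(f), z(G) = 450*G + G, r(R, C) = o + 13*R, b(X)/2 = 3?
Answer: 1290048335/17656 ≈ 73066.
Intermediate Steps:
b(X) = 6 (b(X) = 2*3 = 6)
r(R, C) = -6 + 13*R
w(h) = -11/4 (w(h) = -3 + (1/4)*1 = -3 + 1/4 = -11/4)
z(G) = 451*G
W(f) = 6
438396/W(80) + z(w(20))/r(340, 238) = 438396/6 + (451*(-11/4))/(-6 + 13*340) = 438396*(1/6) - 4961/(4*(-6 + 4420)) = 73066 - 4961/4/4414 = 73066 - 4961/4*1/4414 = 73066 - 4961/17656 = 1290048335/17656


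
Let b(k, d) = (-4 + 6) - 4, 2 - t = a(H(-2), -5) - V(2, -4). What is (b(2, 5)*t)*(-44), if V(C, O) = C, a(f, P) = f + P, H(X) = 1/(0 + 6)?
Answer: 2332/3 ≈ 777.33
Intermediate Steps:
H(X) = 1/6
a(f, P) = P + f
t = 53/6 (t = 2 - ((-5 + 1/6) - 1*2) = 2 - (-29/6 - 2) = 2 - 1*(-41/6) = 2 + 41/6 = 53/6 ≈ 8.8333)
b(k, d) = -2 (b(k, d) = 2 - 4 = -2)
(b(2, 5)*t)*(-44) = -2*53/6*(-44) = -53/3*(-44) = 2332/3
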